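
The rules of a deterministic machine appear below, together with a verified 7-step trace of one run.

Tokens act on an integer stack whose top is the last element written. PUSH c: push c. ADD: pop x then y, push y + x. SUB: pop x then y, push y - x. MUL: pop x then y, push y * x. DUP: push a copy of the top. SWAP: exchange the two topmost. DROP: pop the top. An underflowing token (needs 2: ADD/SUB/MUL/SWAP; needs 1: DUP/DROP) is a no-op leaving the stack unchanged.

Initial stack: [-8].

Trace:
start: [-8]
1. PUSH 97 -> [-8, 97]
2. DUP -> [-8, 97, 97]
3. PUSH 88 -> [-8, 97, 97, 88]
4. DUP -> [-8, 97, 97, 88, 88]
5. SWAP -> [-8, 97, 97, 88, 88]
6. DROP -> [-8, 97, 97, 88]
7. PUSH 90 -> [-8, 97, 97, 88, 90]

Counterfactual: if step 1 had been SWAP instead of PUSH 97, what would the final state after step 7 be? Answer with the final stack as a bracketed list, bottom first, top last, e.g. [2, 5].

[-8, -8, 88, 90]

(re-executing from step 1 with the substitution; state before step 1: [-8])
1. SWAP -> [-8]
2. DUP -> [-8, -8]
3. PUSH 88 -> [-8, -8, 88]
4. DUP -> [-8, -8, 88, 88]
5. SWAP -> [-8, -8, 88, 88]
6. DROP -> [-8, -8, 88]
7. PUSH 90 -> [-8, -8, 88, 90]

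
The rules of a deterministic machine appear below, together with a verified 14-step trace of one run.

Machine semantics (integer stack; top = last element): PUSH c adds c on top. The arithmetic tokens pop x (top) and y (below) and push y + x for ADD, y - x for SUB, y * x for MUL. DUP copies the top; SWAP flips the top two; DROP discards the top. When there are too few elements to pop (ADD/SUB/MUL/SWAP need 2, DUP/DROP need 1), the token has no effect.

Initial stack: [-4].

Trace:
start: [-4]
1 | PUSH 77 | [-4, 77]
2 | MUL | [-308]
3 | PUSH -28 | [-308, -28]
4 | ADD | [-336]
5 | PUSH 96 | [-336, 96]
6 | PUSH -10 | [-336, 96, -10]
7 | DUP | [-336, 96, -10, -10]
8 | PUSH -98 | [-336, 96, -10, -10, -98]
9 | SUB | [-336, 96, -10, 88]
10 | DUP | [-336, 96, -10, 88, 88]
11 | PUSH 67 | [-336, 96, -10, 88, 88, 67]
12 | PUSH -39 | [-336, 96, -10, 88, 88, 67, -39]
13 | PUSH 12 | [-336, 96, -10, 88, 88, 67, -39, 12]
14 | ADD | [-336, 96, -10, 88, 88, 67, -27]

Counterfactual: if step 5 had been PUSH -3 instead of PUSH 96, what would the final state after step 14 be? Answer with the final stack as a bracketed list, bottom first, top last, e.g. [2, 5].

(re-executing from step 5 with the substitution; state before step 5: [-336])
5 | PUSH -3 | [-336, -3]
6 | PUSH -10 | [-336, -3, -10]
7 | DUP | [-336, -3, -10, -10]
8 | PUSH -98 | [-336, -3, -10, -10, -98]
9 | SUB | [-336, -3, -10, 88]
10 | DUP | [-336, -3, -10, 88, 88]
11 | PUSH 67 | [-336, -3, -10, 88, 88, 67]
12 | PUSH -39 | [-336, -3, -10, 88, 88, 67, -39]
13 | PUSH 12 | [-336, -3, -10, 88, 88, 67, -39, 12]
14 | ADD | [-336, -3, -10, 88, 88, 67, -27]

[-336, -3, -10, 88, 88, 67, -27]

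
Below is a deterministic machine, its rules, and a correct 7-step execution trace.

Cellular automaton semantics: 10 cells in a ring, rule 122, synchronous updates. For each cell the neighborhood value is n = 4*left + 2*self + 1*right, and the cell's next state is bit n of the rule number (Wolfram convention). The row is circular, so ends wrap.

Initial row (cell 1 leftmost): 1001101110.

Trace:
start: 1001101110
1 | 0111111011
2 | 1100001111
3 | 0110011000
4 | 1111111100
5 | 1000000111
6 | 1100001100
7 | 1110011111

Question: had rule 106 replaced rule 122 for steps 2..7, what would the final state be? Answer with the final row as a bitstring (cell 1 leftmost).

0110010100

(re-executing steps 2..7 under rule 106; state before step 2: 0111111011)
2 | 1100001111
3 | 0100011000
4 | 1000111000
5 | 0001101001
6 | 0011110010
7 | 0110010100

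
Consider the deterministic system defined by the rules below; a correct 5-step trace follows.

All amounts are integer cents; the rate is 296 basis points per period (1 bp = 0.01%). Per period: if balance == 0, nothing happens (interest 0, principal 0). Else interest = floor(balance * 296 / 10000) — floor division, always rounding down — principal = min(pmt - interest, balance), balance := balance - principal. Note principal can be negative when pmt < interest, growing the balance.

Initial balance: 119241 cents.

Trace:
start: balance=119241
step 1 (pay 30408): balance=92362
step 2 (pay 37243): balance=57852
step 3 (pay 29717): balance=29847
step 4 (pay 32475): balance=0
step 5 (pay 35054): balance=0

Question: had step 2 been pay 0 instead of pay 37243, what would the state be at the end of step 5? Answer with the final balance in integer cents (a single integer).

(re-executing from step 2 with the substitution; state before step 2: balance=92362)
step 2 (pay 0): balance=95095
step 3 (pay 29717): balance=68192
step 4 (pay 32475): balance=37735
step 5 (pay 35054): balance=3797

3797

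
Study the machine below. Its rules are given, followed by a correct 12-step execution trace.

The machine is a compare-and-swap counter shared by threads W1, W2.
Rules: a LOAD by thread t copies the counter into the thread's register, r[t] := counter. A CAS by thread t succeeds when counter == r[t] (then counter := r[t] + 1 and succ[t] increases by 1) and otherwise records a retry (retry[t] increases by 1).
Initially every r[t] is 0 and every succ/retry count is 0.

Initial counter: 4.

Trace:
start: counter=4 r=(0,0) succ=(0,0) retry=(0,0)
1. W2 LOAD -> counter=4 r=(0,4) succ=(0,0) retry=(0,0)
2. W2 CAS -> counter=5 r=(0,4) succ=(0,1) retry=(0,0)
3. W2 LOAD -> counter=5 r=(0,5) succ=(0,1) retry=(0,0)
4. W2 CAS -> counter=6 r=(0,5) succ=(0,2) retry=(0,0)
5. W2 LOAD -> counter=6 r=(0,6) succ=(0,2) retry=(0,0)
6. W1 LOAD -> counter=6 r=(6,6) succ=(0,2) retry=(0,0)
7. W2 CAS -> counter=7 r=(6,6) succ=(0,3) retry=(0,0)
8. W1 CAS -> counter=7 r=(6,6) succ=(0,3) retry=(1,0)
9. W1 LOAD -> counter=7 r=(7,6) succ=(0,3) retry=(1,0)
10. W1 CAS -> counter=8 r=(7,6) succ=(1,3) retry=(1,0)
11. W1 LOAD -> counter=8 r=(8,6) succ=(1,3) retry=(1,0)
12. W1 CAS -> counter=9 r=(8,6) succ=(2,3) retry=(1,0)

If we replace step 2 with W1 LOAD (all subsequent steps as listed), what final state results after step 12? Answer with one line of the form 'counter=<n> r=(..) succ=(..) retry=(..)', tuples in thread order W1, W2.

counter=8 r=(7,5) succ=(2,2) retry=(1,0)

(re-executing from step 2 with the substitution; state before step 2: counter=4 r=(0,4) succ=(0,0) retry=(0,0))
2. W1 LOAD -> counter=4 r=(4,4) succ=(0,0) retry=(0,0)
3. W2 LOAD -> counter=4 r=(4,4) succ=(0,0) retry=(0,0)
4. W2 CAS -> counter=5 r=(4,4) succ=(0,1) retry=(0,0)
5. W2 LOAD -> counter=5 r=(4,5) succ=(0,1) retry=(0,0)
6. W1 LOAD -> counter=5 r=(5,5) succ=(0,1) retry=(0,0)
7. W2 CAS -> counter=6 r=(5,5) succ=(0,2) retry=(0,0)
8. W1 CAS -> counter=6 r=(5,5) succ=(0,2) retry=(1,0)
9. W1 LOAD -> counter=6 r=(6,5) succ=(0,2) retry=(1,0)
10. W1 CAS -> counter=7 r=(6,5) succ=(1,2) retry=(1,0)
11. W1 LOAD -> counter=7 r=(7,5) succ=(1,2) retry=(1,0)
12. W1 CAS -> counter=8 r=(7,5) succ=(2,2) retry=(1,0)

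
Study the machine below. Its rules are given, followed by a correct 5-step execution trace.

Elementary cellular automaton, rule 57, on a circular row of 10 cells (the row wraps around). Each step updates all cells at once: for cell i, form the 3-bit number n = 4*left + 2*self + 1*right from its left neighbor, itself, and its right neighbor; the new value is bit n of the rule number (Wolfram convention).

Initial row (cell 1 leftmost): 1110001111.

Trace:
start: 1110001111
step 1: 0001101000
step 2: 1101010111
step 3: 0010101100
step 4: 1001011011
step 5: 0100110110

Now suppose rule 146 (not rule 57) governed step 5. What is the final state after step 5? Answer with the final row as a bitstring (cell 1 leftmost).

0110000001

(re-executing step 5 under rule 146; state before step 5: 1001011011)
step 5: 0110000001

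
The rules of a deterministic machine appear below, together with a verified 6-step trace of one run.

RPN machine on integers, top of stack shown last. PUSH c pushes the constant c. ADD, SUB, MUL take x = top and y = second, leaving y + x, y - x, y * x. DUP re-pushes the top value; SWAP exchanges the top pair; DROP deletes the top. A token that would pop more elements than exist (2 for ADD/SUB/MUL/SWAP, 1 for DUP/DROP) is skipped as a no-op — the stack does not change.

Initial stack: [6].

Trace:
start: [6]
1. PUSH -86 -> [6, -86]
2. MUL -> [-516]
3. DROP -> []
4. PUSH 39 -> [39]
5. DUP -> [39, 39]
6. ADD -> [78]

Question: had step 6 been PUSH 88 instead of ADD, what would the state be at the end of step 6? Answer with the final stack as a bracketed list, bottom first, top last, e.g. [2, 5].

(re-executing from step 6 with the substitution; state before step 6: [39, 39])
6. PUSH 88 -> [39, 39, 88]

[39, 39, 88]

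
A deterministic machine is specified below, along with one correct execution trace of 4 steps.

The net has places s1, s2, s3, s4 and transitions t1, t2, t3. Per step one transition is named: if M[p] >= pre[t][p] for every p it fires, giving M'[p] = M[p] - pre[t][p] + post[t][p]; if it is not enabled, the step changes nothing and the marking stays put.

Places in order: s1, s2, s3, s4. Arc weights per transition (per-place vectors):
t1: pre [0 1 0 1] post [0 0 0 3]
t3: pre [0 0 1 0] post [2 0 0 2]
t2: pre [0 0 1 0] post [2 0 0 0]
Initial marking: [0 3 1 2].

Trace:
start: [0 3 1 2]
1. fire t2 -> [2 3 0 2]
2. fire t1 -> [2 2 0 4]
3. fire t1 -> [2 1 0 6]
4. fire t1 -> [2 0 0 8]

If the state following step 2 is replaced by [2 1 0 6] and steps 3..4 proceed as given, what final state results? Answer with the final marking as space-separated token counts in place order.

state after step 2 := [2 1 0 6]
3. fire t1 -> [2 0 0 8]
4. fire t1 -> [2 0 0 8]

2 0 0 8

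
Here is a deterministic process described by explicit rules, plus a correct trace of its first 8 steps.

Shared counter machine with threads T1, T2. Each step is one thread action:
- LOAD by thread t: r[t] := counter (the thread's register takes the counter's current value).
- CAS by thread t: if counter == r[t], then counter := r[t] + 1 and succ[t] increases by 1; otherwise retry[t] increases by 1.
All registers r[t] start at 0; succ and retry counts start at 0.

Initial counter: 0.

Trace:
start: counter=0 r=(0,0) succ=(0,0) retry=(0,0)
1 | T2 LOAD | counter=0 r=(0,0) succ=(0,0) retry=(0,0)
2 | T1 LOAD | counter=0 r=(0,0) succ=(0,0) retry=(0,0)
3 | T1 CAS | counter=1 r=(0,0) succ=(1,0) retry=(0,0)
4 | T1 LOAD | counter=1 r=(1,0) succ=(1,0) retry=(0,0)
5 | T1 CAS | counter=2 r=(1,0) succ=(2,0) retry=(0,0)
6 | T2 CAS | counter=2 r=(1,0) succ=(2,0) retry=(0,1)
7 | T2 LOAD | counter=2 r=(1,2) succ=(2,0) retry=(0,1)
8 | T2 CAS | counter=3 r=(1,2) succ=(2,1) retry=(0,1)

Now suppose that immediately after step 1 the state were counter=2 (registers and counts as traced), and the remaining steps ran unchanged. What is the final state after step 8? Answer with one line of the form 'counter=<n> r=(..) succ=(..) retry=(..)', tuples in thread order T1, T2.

counter=5 r=(3,4) succ=(2,1) retry=(0,1)

state after step 1 := counter=2 r=(0,0) succ=(0,0) retry=(0,0)
2 | T1 LOAD | counter=2 r=(2,0) succ=(0,0) retry=(0,0)
3 | T1 CAS | counter=3 r=(2,0) succ=(1,0) retry=(0,0)
4 | T1 LOAD | counter=3 r=(3,0) succ=(1,0) retry=(0,0)
5 | T1 CAS | counter=4 r=(3,0) succ=(2,0) retry=(0,0)
6 | T2 CAS | counter=4 r=(3,0) succ=(2,0) retry=(0,1)
7 | T2 LOAD | counter=4 r=(3,4) succ=(2,0) retry=(0,1)
8 | T2 CAS | counter=5 r=(3,4) succ=(2,1) retry=(0,1)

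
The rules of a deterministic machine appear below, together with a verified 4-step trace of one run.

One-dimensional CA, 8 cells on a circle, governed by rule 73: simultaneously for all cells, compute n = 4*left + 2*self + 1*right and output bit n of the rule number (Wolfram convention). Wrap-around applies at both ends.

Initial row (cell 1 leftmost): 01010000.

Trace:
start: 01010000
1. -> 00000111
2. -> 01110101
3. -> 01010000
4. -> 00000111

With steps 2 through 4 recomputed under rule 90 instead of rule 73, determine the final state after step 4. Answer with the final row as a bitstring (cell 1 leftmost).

01010101

(re-executing steps 2..4 under rule 90; state before step 2: 00000111)
2. -> 10001101
3. -> 11011101
4. -> 01010101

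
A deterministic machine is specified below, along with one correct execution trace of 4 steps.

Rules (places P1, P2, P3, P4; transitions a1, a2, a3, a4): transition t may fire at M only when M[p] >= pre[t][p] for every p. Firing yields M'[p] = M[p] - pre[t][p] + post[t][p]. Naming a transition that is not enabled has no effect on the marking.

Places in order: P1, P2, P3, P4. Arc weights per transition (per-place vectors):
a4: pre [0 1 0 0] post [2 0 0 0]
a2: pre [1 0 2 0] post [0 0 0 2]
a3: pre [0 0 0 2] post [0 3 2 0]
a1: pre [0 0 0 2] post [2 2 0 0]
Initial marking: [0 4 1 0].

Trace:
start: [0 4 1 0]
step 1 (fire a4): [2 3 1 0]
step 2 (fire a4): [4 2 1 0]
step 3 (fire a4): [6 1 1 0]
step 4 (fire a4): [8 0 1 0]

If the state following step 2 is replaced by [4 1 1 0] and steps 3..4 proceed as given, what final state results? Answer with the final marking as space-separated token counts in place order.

state after step 2 := [4 1 1 0]
step 3 (fire a4): [6 0 1 0]
step 4 (fire a4): [6 0 1 0]

6 0 1 0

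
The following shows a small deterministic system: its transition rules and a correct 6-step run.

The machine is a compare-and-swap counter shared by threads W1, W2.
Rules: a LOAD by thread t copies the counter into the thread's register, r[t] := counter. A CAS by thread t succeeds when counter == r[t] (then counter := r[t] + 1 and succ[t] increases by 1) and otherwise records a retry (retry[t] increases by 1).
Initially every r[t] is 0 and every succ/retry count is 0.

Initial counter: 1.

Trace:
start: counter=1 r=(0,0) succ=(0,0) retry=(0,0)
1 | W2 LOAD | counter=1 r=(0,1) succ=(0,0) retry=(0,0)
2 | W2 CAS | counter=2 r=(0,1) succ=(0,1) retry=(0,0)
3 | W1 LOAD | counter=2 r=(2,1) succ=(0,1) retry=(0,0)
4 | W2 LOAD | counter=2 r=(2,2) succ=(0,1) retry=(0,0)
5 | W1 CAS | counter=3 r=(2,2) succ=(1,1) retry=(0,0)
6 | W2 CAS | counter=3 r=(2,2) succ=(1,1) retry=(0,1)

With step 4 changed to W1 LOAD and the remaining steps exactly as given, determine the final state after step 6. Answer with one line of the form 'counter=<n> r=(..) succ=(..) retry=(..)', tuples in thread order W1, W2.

(re-executing from step 4 with the substitution; state before step 4: counter=2 r=(2,1) succ=(0,1) retry=(0,0))
4 | W1 LOAD | counter=2 r=(2,1) succ=(0,1) retry=(0,0)
5 | W1 CAS | counter=3 r=(2,1) succ=(1,1) retry=(0,0)
6 | W2 CAS | counter=3 r=(2,1) succ=(1,1) retry=(0,1)

counter=3 r=(2,1) succ=(1,1) retry=(0,1)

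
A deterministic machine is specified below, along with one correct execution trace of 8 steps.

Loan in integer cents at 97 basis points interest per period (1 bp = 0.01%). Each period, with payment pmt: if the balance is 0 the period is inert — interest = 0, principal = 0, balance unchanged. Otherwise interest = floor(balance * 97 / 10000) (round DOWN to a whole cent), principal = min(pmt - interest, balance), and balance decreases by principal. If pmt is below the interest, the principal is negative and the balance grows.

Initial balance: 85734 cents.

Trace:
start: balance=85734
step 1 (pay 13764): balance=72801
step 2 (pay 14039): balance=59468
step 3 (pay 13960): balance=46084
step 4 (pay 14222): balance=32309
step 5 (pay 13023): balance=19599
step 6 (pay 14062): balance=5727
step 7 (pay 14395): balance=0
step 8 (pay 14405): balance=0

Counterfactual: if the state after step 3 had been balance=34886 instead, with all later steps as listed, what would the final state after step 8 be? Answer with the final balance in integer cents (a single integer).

state after step 3 := balance=34886
step 4 (pay 14222): balance=21002
step 5 (pay 13023): balance=8182
step 6 (pay 14062): balance=0
step 7 (pay 14395): balance=0
step 8 (pay 14405): balance=0

0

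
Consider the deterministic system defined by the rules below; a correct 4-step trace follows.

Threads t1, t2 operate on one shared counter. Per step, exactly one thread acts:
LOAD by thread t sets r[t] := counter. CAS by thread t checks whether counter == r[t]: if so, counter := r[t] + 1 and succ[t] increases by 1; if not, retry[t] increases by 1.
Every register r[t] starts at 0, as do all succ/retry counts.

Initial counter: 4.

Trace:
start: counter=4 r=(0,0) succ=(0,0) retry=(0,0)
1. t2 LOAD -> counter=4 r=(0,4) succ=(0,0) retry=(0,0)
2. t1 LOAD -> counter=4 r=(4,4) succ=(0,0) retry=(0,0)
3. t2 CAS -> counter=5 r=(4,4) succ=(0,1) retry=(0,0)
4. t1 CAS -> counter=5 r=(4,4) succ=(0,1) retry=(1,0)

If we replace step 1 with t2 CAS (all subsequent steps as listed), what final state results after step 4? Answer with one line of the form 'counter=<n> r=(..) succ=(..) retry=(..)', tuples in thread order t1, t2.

counter=5 r=(4,0) succ=(1,0) retry=(0,2)

(re-executing from step 1 with the substitution; state before step 1: counter=4 r=(0,0) succ=(0,0) retry=(0,0))
1. t2 CAS -> counter=4 r=(0,0) succ=(0,0) retry=(0,1)
2. t1 LOAD -> counter=4 r=(4,0) succ=(0,0) retry=(0,1)
3. t2 CAS -> counter=4 r=(4,0) succ=(0,0) retry=(0,2)
4. t1 CAS -> counter=5 r=(4,0) succ=(1,0) retry=(0,2)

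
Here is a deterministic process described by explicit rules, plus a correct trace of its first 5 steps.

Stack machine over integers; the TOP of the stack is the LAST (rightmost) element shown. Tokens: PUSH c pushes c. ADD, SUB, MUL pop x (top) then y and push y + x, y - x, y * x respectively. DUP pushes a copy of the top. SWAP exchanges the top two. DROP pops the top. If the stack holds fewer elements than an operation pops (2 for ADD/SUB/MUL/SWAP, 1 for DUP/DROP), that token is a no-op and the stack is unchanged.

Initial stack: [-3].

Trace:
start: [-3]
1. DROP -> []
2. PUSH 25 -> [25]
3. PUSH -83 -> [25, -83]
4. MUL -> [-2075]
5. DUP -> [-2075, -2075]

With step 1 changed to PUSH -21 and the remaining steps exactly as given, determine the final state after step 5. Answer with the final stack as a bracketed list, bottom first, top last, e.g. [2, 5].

(re-executing from step 1 with the substitution; state before step 1: [-3])
1. PUSH -21 -> [-3, -21]
2. PUSH 25 -> [-3, -21, 25]
3. PUSH -83 -> [-3, -21, 25, -83]
4. MUL -> [-3, -21, -2075]
5. DUP -> [-3, -21, -2075, -2075]

[-3, -21, -2075, -2075]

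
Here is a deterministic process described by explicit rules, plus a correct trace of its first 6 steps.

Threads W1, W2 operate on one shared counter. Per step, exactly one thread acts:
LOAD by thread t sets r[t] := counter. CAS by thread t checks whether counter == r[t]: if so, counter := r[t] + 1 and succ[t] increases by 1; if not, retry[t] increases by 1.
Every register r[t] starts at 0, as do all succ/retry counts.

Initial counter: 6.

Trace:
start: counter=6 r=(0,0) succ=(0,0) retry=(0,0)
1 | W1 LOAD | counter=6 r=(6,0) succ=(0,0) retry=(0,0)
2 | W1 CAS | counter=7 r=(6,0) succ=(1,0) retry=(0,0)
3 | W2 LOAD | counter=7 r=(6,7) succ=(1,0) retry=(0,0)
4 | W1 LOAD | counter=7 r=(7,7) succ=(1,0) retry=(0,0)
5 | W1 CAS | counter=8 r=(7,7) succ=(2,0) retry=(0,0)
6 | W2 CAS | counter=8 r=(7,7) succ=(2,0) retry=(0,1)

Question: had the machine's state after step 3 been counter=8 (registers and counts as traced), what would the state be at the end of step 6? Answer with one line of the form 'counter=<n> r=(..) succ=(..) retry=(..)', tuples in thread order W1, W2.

state after step 3 := counter=8 r=(6,7) succ=(1,0) retry=(0,0)
4 | W1 LOAD | counter=8 r=(8,7) succ=(1,0) retry=(0,0)
5 | W1 CAS | counter=9 r=(8,7) succ=(2,0) retry=(0,0)
6 | W2 CAS | counter=9 r=(8,7) succ=(2,0) retry=(0,1)

counter=9 r=(8,7) succ=(2,0) retry=(0,1)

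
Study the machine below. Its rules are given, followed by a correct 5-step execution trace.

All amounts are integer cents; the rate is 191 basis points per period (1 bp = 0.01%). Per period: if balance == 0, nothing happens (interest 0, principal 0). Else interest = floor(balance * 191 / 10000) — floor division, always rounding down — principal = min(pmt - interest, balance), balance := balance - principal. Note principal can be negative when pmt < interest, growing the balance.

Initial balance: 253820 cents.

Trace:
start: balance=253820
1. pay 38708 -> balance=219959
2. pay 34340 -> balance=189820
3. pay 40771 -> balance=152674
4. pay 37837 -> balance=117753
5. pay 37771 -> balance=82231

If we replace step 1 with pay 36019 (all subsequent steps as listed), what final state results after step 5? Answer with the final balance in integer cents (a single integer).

85130

(re-executing from step 1 with the substitution; state before step 1: balance=253820)
1. pay 36019 -> balance=222648
2. pay 34340 -> balance=192560
3. pay 40771 -> balance=155466
4. pay 37837 -> balance=120598
5. pay 37771 -> balance=85130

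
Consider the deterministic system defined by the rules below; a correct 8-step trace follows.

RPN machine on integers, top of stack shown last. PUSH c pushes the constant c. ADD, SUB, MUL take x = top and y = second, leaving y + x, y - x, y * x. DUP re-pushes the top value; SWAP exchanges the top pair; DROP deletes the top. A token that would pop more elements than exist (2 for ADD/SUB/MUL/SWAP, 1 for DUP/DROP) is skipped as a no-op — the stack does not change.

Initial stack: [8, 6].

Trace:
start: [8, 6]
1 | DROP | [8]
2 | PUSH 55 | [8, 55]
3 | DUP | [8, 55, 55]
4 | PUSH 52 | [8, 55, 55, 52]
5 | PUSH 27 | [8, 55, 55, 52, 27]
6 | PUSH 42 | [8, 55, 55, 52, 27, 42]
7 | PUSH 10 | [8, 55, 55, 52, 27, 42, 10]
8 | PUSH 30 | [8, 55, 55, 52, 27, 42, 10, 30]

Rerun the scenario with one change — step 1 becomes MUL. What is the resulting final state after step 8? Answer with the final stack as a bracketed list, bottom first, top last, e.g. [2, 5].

[48, 55, 55, 52, 27, 42, 10, 30]

(re-executing from step 1 with the substitution; state before step 1: [8, 6])
1 | MUL | [48]
2 | PUSH 55 | [48, 55]
3 | DUP | [48, 55, 55]
4 | PUSH 52 | [48, 55, 55, 52]
5 | PUSH 27 | [48, 55, 55, 52, 27]
6 | PUSH 42 | [48, 55, 55, 52, 27, 42]
7 | PUSH 10 | [48, 55, 55, 52, 27, 42, 10]
8 | PUSH 30 | [48, 55, 55, 52, 27, 42, 10, 30]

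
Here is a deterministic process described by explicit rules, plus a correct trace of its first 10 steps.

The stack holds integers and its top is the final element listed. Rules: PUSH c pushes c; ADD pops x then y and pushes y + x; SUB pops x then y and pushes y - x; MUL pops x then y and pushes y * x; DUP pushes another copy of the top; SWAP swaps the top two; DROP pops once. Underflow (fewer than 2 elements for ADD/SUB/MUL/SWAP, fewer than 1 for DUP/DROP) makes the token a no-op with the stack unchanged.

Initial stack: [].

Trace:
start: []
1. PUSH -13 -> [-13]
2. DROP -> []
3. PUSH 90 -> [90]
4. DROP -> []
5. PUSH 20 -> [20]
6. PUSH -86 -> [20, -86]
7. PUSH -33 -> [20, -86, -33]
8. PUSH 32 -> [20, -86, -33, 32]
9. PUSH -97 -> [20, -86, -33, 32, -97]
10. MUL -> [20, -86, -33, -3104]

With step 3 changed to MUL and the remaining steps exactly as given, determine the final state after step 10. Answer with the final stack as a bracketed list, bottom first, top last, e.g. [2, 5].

(re-executing from step 3 with the substitution; state before step 3: [])
3. MUL -> []
4. DROP -> []
5. PUSH 20 -> [20]
6. PUSH -86 -> [20, -86]
7. PUSH -33 -> [20, -86, -33]
8. PUSH 32 -> [20, -86, -33, 32]
9. PUSH -97 -> [20, -86, -33, 32, -97]
10. MUL -> [20, -86, -33, -3104]

[20, -86, -33, -3104]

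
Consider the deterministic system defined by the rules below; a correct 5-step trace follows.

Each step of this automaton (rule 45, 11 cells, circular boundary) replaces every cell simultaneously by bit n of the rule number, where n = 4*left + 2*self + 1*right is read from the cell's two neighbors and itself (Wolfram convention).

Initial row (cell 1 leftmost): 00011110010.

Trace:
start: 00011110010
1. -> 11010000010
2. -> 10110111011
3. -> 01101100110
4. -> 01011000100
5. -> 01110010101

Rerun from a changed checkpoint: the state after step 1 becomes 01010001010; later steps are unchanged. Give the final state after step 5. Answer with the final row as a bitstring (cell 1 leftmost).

11001011010

state after step 1 := 01010001010
2. -> 01110101110
3. -> 01001111000
4. -> 01001000011
5. -> 11001011010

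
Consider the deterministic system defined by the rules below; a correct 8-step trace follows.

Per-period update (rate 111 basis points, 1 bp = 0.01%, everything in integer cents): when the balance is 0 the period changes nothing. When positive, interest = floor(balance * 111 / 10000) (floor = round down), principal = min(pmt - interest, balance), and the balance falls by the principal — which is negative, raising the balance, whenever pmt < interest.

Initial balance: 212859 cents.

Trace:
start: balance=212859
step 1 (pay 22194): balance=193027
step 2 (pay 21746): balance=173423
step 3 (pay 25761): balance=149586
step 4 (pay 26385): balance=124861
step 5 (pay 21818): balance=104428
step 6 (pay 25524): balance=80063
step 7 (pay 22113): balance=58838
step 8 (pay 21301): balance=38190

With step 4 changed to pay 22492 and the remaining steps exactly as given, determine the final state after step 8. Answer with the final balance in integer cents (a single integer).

(re-executing from step 4 with the substitution; state before step 4: balance=149586)
step 4 (pay 22492): balance=128754
step 5 (pay 21818): balance=108365
step 6 (pay 25524): balance=84043
step 7 (pay 22113): balance=62862
step 8 (pay 21301): balance=42258

42258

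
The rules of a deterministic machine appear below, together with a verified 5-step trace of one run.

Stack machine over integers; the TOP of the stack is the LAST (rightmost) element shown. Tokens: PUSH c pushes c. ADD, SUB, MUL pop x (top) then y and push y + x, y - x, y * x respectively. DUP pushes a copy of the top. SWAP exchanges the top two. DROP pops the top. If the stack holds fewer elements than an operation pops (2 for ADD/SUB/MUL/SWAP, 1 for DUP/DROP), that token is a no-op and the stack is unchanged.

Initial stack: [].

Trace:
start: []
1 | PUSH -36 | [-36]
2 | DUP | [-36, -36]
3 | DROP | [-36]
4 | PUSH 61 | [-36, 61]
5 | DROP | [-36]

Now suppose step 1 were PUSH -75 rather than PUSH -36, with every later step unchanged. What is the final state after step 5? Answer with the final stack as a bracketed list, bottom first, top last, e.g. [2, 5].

[-75]

(re-executing from step 1 with the substitution; state before step 1: [])
1 | PUSH -75 | [-75]
2 | DUP | [-75, -75]
3 | DROP | [-75]
4 | PUSH 61 | [-75, 61]
5 | DROP | [-75]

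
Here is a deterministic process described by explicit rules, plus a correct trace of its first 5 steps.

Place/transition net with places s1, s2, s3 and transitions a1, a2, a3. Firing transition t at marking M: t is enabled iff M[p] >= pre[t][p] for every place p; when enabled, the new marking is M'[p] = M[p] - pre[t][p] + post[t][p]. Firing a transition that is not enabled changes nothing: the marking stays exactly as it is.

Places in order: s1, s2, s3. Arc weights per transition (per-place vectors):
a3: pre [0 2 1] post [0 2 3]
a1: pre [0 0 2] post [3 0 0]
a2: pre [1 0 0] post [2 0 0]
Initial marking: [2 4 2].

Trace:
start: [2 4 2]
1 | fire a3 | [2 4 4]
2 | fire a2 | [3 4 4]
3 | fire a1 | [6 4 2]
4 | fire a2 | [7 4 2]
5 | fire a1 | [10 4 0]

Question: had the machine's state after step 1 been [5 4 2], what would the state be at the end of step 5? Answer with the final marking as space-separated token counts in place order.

10 4 0

state after step 1 := [5 4 2]
2 | fire a2 | [6 4 2]
3 | fire a1 | [9 4 0]
4 | fire a2 | [10 4 0]
5 | fire a1 | [10 4 0]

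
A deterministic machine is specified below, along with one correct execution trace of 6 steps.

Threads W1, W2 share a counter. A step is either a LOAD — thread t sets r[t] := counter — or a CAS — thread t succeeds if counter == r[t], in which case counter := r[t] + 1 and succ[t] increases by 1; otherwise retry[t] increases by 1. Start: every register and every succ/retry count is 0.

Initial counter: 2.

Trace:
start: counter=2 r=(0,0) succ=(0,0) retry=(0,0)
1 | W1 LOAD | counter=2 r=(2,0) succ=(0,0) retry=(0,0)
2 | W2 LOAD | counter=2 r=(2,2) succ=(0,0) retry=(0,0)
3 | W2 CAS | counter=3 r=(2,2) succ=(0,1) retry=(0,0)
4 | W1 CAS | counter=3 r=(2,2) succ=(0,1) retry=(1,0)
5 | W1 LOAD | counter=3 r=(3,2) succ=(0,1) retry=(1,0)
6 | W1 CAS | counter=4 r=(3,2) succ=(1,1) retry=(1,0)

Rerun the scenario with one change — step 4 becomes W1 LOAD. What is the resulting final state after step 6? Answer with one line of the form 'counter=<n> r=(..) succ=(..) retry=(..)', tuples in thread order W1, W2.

(re-executing from step 4 with the substitution; state before step 4: counter=3 r=(2,2) succ=(0,1) retry=(0,0))
4 | W1 LOAD | counter=3 r=(3,2) succ=(0,1) retry=(0,0)
5 | W1 LOAD | counter=3 r=(3,2) succ=(0,1) retry=(0,0)
6 | W1 CAS | counter=4 r=(3,2) succ=(1,1) retry=(0,0)

counter=4 r=(3,2) succ=(1,1) retry=(0,0)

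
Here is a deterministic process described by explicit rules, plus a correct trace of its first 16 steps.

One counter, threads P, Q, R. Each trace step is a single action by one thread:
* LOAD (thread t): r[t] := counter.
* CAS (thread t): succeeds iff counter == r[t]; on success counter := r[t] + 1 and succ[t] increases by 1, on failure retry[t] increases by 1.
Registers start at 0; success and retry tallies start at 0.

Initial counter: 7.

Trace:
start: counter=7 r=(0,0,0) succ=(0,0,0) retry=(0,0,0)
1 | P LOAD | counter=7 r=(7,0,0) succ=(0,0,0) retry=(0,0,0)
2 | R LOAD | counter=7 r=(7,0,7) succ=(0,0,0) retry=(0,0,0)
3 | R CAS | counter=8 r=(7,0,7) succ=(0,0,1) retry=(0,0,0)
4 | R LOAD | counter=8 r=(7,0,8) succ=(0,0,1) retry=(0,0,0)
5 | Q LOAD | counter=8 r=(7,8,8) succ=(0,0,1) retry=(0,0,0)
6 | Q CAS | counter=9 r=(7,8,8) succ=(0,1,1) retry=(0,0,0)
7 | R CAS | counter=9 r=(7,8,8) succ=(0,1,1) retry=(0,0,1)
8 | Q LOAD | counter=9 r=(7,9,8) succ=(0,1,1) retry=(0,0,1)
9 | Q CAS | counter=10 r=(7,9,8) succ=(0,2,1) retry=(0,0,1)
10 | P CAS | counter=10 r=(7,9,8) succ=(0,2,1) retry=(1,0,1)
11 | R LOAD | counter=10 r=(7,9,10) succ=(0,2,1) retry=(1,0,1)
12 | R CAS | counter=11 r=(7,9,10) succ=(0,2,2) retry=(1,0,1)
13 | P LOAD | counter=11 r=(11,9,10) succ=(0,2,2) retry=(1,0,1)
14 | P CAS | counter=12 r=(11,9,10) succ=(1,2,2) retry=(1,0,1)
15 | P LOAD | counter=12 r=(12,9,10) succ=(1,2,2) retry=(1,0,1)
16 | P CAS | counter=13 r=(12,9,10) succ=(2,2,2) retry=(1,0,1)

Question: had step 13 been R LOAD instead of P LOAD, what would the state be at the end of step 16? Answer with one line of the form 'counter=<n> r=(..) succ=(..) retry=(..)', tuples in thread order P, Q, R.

counter=12 r=(11,9,11) succ=(1,2,2) retry=(2,0,1)

(re-executing from step 13 with the substitution; state before step 13: counter=11 r=(7,9,10) succ=(0,2,2) retry=(1,0,1))
13 | R LOAD | counter=11 r=(7,9,11) succ=(0,2,2) retry=(1,0,1)
14 | P CAS | counter=11 r=(7,9,11) succ=(0,2,2) retry=(2,0,1)
15 | P LOAD | counter=11 r=(11,9,11) succ=(0,2,2) retry=(2,0,1)
16 | P CAS | counter=12 r=(11,9,11) succ=(1,2,2) retry=(2,0,1)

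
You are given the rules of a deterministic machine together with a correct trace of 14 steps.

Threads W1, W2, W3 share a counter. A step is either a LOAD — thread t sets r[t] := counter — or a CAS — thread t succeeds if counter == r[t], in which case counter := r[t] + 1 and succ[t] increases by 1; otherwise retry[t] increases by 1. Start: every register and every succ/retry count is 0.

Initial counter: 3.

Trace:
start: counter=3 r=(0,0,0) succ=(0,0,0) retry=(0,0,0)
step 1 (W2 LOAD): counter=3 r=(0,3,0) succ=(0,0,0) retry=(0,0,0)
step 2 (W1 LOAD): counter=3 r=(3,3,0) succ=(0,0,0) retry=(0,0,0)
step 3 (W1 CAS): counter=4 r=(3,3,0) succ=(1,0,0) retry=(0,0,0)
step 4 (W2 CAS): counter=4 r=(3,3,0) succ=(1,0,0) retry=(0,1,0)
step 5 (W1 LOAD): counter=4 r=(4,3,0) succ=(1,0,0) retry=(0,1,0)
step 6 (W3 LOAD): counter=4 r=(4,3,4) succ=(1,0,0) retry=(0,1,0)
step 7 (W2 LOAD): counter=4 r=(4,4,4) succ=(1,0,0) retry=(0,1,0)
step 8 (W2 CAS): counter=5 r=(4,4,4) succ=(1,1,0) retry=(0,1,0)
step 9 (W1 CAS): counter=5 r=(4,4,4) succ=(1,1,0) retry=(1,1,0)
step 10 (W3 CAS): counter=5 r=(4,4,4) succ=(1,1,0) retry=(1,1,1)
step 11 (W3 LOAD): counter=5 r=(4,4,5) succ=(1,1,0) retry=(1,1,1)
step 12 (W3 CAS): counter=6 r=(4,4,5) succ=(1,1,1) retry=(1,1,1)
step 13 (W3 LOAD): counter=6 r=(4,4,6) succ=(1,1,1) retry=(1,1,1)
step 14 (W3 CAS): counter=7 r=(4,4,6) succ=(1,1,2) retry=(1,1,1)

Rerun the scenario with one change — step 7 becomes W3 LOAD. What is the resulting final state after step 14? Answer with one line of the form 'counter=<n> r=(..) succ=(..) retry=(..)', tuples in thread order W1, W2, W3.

(re-executing from step 7 with the substitution; state before step 7: counter=4 r=(4,3,4) succ=(1,0,0) retry=(0,1,0))
step 7 (W3 LOAD): counter=4 r=(4,3,4) succ=(1,0,0) retry=(0,1,0)
step 8 (W2 CAS): counter=4 r=(4,3,4) succ=(1,0,0) retry=(0,2,0)
step 9 (W1 CAS): counter=5 r=(4,3,4) succ=(2,0,0) retry=(0,2,0)
step 10 (W3 CAS): counter=5 r=(4,3,4) succ=(2,0,0) retry=(0,2,1)
step 11 (W3 LOAD): counter=5 r=(4,3,5) succ=(2,0,0) retry=(0,2,1)
step 12 (W3 CAS): counter=6 r=(4,3,5) succ=(2,0,1) retry=(0,2,1)
step 13 (W3 LOAD): counter=6 r=(4,3,6) succ=(2,0,1) retry=(0,2,1)
step 14 (W3 CAS): counter=7 r=(4,3,6) succ=(2,0,2) retry=(0,2,1)

counter=7 r=(4,3,6) succ=(2,0,2) retry=(0,2,1)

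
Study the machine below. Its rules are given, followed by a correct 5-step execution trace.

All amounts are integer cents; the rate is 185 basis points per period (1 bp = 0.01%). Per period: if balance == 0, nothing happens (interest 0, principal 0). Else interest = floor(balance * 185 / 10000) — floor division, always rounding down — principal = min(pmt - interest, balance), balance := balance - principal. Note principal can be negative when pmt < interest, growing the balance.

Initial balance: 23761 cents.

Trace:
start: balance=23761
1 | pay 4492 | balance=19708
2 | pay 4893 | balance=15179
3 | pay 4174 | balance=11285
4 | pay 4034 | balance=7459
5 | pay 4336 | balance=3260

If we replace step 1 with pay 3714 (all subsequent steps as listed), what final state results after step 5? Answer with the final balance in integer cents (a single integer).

(re-executing from step 1 with the substitution; state before step 1: balance=23761)
1 | pay 3714 | balance=20486
2 | pay 4893 | balance=15971
3 | pay 4174 | balance=12092
4 | pay 4034 | balance=8281
5 | pay 4336 | balance=4098

4098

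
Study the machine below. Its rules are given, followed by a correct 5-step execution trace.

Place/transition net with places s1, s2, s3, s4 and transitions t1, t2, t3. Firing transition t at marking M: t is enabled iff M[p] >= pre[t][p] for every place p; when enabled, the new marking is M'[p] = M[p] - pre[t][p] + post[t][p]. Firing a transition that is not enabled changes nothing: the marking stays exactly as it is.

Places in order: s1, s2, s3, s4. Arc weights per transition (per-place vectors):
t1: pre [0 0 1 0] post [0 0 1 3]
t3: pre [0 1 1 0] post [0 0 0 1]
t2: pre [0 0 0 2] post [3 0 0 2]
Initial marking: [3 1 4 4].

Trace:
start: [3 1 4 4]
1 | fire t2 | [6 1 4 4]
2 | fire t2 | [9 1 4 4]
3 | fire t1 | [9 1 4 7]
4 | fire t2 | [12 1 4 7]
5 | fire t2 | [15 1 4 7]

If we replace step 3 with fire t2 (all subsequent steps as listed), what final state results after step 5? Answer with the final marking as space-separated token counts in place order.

(re-executing from step 3 with the substitution; state before step 3: [9 1 4 4])
3 | fire t2 | [12 1 4 4]
4 | fire t2 | [15 1 4 4]
5 | fire t2 | [18 1 4 4]

18 1 4 4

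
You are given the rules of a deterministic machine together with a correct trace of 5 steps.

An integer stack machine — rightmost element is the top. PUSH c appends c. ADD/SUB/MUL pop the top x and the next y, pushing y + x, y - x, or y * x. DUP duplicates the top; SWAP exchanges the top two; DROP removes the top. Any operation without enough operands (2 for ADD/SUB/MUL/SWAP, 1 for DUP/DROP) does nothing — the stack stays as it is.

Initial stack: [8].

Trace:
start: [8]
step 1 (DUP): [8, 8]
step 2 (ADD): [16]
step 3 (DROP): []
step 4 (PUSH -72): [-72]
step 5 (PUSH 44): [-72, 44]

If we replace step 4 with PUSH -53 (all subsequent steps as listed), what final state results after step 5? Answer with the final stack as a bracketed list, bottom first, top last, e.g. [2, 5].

(re-executing from step 4 with the substitution; state before step 4: [])
step 4 (PUSH -53): [-53]
step 5 (PUSH 44): [-53, 44]

[-53, 44]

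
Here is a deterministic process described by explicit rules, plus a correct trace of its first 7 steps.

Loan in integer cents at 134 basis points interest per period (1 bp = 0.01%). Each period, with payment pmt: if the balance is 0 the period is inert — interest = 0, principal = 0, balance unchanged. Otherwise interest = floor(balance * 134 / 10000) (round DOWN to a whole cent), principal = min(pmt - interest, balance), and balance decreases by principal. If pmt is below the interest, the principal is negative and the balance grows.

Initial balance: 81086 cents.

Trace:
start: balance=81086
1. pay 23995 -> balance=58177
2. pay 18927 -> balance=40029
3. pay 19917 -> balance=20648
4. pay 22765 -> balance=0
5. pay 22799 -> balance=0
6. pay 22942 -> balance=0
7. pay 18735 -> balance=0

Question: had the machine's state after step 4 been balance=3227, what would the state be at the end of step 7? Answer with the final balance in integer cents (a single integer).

0

state after step 4 := balance=3227
5. pay 22799 -> balance=0
6. pay 22942 -> balance=0
7. pay 18735 -> balance=0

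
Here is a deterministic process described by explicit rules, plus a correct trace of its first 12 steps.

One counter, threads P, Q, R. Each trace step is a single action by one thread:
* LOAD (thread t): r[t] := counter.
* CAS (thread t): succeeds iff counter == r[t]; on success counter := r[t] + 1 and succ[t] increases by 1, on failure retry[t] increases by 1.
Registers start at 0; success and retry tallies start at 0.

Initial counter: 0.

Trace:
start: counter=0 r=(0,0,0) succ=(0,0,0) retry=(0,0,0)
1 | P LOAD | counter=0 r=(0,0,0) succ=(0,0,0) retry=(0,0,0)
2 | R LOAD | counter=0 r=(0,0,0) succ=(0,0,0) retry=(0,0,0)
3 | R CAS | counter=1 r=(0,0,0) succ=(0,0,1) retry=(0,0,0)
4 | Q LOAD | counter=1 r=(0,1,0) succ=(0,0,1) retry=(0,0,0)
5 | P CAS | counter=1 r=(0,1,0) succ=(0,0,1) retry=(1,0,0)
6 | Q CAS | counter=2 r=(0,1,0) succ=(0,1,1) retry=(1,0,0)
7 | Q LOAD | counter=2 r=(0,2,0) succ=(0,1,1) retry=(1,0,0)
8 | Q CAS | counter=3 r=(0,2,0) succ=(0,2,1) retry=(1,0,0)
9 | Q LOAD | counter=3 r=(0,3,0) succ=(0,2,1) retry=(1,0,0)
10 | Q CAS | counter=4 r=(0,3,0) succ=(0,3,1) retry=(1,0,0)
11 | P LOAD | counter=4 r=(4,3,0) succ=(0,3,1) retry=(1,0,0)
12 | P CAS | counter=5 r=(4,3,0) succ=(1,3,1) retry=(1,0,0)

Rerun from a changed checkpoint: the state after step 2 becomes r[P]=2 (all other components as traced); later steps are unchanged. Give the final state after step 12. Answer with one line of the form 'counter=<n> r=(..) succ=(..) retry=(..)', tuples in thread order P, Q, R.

state after step 2 := counter=0 r=(2,0,0) succ=(0,0,0) retry=(0,0,0)
3 | R CAS | counter=1 r=(2,0,0) succ=(0,0,1) retry=(0,0,0)
4 | Q LOAD | counter=1 r=(2,1,0) succ=(0,0,1) retry=(0,0,0)
5 | P CAS | counter=1 r=(2,1,0) succ=(0,0,1) retry=(1,0,0)
6 | Q CAS | counter=2 r=(2,1,0) succ=(0,1,1) retry=(1,0,0)
7 | Q LOAD | counter=2 r=(2,2,0) succ=(0,1,1) retry=(1,0,0)
8 | Q CAS | counter=3 r=(2,2,0) succ=(0,2,1) retry=(1,0,0)
9 | Q LOAD | counter=3 r=(2,3,0) succ=(0,2,1) retry=(1,0,0)
10 | Q CAS | counter=4 r=(2,3,0) succ=(0,3,1) retry=(1,0,0)
11 | P LOAD | counter=4 r=(4,3,0) succ=(0,3,1) retry=(1,0,0)
12 | P CAS | counter=5 r=(4,3,0) succ=(1,3,1) retry=(1,0,0)

counter=5 r=(4,3,0) succ=(1,3,1) retry=(1,0,0)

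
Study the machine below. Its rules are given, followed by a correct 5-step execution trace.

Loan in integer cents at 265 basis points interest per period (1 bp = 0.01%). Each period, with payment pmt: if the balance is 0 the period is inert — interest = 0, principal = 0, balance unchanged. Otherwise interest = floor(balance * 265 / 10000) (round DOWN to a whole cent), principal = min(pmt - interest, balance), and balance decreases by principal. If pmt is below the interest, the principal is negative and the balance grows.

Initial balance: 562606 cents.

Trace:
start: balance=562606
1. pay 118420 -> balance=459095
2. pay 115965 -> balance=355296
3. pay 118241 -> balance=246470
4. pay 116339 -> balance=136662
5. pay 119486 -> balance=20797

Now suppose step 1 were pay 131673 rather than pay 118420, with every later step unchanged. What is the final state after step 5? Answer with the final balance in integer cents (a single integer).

6081

(re-executing from step 1 with the substitution; state before step 1: balance=562606)
1. pay 131673 -> balance=445842
2. pay 115965 -> balance=341691
3. pay 118241 -> balance=232504
4. pay 116339 -> balance=122326
5. pay 119486 -> balance=6081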